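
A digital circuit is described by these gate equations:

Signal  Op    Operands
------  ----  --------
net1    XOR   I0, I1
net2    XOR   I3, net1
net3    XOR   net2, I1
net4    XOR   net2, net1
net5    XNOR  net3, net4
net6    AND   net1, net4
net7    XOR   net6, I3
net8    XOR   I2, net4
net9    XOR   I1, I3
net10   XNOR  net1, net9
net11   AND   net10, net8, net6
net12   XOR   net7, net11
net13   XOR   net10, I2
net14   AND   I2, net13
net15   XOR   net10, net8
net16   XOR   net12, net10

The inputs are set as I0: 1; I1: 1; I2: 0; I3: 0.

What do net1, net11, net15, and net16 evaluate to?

net1 = I0 XOR I1 = 1 XOR 1 = 0
net2 = I3 XOR net1 = 0 XOR 0 = 0
net4 = net2 XOR net1 = 0 XOR 0 = 0
net6 = net1 AND net4 = 0 AND 0 = 0
net7 = net6 XOR I3 = 0 XOR 0 = 0
net8 = I2 XOR net4 = 0 XOR 0 = 0
net9 = I1 XOR I3 = 1 XOR 0 = 1
net10 = net1 XNOR net9 = 0 XNOR 1 = 0
net11 = net10 AND net8 AND net6 = 0 AND 0 AND 0 = 0
net12 = net7 XOR net11 = 0 XOR 0 = 0
net15 = net10 XOR net8 = 0 XOR 0 = 0
net16 = net12 XOR net10 = 0 XOR 0 = 0

net1 = 0; net11 = 0; net15 = 0; net16 = 0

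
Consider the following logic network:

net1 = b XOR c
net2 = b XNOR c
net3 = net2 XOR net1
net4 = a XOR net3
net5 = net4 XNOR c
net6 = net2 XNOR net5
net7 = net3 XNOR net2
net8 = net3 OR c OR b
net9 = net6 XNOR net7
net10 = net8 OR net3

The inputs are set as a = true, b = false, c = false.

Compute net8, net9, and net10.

net8 = true, net9 = true, net10 = true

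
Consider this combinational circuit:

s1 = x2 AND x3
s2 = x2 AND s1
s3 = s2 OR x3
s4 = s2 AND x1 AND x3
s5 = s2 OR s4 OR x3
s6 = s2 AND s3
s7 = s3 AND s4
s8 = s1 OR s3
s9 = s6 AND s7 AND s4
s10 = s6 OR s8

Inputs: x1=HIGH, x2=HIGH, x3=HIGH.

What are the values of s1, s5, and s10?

s1 = HIGH, s5 = HIGH, s10 = HIGH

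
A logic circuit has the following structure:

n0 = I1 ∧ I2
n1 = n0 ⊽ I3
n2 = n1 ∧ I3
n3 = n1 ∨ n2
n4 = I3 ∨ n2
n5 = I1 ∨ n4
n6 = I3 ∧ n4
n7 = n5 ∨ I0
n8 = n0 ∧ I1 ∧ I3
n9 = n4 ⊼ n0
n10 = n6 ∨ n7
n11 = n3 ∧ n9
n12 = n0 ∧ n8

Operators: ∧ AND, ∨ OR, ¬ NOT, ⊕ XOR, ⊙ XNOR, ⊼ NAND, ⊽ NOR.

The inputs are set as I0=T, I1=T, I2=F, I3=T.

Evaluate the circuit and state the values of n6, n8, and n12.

n6 = T, n8 = F, n12 = F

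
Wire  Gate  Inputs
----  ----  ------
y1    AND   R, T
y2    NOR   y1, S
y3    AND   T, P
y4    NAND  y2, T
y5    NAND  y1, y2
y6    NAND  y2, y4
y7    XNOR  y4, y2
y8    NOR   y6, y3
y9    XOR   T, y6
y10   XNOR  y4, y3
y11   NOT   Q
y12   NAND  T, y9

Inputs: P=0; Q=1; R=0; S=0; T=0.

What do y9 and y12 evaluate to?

y1 = R AND T = 0 AND 0 = 0
y2 = y1 NOR S = 0 NOR 0 = 1
y4 = y2 NAND T = 1 NAND 0 = 1
y6 = y2 NAND y4 = 1 NAND 1 = 0
y9 = T XOR y6 = 0 XOR 0 = 0
y12 = T NAND y9 = 0 NAND 0 = 1

y9 = 0, y12 = 1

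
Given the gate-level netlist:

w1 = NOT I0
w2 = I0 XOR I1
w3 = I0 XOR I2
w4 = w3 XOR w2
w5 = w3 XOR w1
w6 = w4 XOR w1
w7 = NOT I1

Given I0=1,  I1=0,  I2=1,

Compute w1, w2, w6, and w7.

w1 = 0  w2 = 1  w6 = 1  w7 = 1

w1 = NOT I0 = NOT 1 = 0
w2 = I0 XOR I1 = 1 XOR 0 = 1
w3 = I0 XOR I2 = 1 XOR 1 = 0
w4 = w3 XOR w2 = 0 XOR 1 = 1
w6 = w4 XOR w1 = 1 XOR 0 = 1
w7 = NOT I1 = NOT 0 = 1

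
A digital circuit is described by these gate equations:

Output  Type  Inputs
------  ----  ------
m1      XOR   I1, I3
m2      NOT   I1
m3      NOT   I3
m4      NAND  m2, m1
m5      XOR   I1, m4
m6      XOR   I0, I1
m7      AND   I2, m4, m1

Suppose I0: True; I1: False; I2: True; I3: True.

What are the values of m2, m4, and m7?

m2 = True; m4 = False; m7 = False

m1 = I1 XOR I3 = False XOR True = True
m2 = NOT I1 = NOT False = True
m4 = m2 NAND m1 = True NAND True = False
m7 = I2 AND m4 AND m1 = True AND False AND True = False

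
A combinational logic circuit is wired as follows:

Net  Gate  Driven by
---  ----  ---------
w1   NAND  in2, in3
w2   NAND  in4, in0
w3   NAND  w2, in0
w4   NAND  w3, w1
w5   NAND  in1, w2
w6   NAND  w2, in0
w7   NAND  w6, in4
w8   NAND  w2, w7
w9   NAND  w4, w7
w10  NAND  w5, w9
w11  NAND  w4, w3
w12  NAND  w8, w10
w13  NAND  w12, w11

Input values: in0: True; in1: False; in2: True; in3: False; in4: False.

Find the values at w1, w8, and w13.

w1 = True; w8 = False; w13 = False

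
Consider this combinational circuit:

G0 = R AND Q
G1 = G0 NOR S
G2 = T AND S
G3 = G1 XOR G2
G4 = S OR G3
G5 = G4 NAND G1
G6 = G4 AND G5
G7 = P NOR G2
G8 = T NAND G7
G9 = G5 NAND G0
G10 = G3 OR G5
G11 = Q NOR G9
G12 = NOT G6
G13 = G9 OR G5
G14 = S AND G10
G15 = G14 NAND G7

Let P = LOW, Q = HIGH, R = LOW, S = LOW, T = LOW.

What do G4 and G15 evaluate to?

G4 = HIGH, G15 = HIGH

G0 = R AND Q = LOW AND HIGH = LOW
G1 = G0 NOR S = LOW NOR LOW = HIGH
G2 = T AND S = LOW AND LOW = LOW
G3 = G1 XOR G2 = HIGH XOR LOW = HIGH
G4 = S OR G3 = LOW OR HIGH = HIGH
G5 = G4 NAND G1 = HIGH NAND HIGH = LOW
G7 = P NOR G2 = LOW NOR LOW = HIGH
G10 = G3 OR G5 = HIGH OR LOW = HIGH
G14 = S AND G10 = LOW AND HIGH = LOW
G15 = G14 NAND G7 = LOW NAND HIGH = HIGH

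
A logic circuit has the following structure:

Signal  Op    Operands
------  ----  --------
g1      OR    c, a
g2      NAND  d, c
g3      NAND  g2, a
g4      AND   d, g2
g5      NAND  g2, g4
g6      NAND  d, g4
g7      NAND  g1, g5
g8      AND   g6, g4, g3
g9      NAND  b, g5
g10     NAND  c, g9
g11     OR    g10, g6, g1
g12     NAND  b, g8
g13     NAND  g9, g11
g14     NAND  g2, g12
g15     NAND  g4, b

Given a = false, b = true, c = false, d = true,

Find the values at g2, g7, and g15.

g2 = true  g7 = true  g15 = false

g1 = c OR a = false OR false = false
g2 = d NAND c = true NAND false = true
g4 = d AND g2 = true AND true = true
g5 = g2 NAND g4 = true NAND true = false
g7 = g1 NAND g5 = false NAND false = true
g15 = g4 NAND b = true NAND true = false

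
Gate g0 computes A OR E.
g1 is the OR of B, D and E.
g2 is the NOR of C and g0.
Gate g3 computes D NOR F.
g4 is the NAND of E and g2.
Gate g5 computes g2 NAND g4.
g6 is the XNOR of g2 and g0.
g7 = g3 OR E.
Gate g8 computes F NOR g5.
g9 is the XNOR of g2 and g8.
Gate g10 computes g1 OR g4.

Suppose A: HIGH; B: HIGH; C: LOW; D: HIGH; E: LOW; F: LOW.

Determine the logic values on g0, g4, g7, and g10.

g0 = A OR E = HIGH OR LOW = HIGH
g1 = B OR D OR E = HIGH OR HIGH OR LOW = HIGH
g2 = C NOR g0 = LOW NOR HIGH = LOW
g3 = D NOR F = HIGH NOR LOW = LOW
g4 = E NAND g2 = LOW NAND LOW = HIGH
g7 = g3 OR E = LOW OR LOW = LOW
g10 = g1 OR g4 = HIGH OR HIGH = HIGH

g0 = HIGH, g4 = HIGH, g7 = LOW, g10 = HIGH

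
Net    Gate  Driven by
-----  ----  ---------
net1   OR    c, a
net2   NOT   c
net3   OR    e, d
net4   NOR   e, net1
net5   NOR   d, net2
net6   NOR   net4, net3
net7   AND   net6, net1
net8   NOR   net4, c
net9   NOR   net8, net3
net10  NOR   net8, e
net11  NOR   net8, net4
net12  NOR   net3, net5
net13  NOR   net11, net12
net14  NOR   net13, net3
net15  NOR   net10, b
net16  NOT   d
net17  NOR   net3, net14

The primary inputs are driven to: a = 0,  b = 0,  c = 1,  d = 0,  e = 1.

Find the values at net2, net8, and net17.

net2 = 0, net8 = 0, net17 = 0

net1 = c OR a = 1 OR 0 = 1
net2 = NOT c = NOT 1 = 0
net3 = e OR d = 1 OR 0 = 1
net4 = e NOR net1 = 1 NOR 1 = 0
net5 = d NOR net2 = 0 NOR 0 = 1
net8 = net4 NOR c = 0 NOR 1 = 0
net11 = net8 NOR net4 = 0 NOR 0 = 1
net12 = net3 NOR net5 = 1 NOR 1 = 0
net13 = net11 NOR net12 = 1 NOR 0 = 0
net14 = net13 NOR net3 = 0 NOR 1 = 0
net17 = net3 NOR net14 = 1 NOR 0 = 0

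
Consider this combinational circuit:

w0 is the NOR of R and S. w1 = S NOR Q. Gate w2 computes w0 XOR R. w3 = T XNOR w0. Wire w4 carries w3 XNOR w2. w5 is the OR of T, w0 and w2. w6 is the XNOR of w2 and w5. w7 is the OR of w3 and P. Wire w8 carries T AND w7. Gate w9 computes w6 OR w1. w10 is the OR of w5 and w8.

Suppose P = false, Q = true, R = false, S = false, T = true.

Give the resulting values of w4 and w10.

w4 = true, w10 = true

w0 = R NOR S = false NOR false = true
w2 = w0 XOR R = true XOR false = true
w3 = T XNOR w0 = true XNOR true = true
w4 = w3 XNOR w2 = true XNOR true = true
w5 = T OR w0 OR w2 = true OR true OR true = true
w7 = w3 OR P = true OR false = true
w8 = T AND w7 = true AND true = true
w10 = w5 OR w8 = true OR true = true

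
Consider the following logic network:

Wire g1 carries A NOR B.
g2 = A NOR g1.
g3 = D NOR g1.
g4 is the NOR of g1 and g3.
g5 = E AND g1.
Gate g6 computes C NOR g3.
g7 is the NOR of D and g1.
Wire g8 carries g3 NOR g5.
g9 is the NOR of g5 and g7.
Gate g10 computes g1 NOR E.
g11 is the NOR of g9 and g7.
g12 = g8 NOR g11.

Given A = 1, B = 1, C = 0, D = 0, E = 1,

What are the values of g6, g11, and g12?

g1 = A NOR B = 1 NOR 1 = 0
g3 = D NOR g1 = 0 NOR 0 = 1
g5 = E AND g1 = 1 AND 0 = 0
g6 = C NOR g3 = 0 NOR 1 = 0
g7 = D NOR g1 = 0 NOR 0 = 1
g8 = g3 NOR g5 = 1 NOR 0 = 0
g9 = g5 NOR g7 = 0 NOR 1 = 0
g11 = g9 NOR g7 = 0 NOR 1 = 0
g12 = g8 NOR g11 = 0 NOR 0 = 1

g6 = 0, g11 = 0, g12 = 1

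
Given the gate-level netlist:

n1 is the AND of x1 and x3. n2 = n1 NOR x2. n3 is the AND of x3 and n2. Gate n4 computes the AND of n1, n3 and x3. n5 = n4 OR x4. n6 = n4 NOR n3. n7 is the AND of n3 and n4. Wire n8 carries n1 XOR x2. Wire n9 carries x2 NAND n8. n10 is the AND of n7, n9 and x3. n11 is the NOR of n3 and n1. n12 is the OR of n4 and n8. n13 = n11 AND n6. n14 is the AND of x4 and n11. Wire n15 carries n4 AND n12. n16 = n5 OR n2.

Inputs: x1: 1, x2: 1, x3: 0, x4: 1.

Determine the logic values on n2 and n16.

n2 = 0; n16 = 1

n1 = x1 AND x3 = 1 AND 0 = 0
n2 = n1 NOR x2 = 0 NOR 1 = 0
n3 = x3 AND n2 = 0 AND 0 = 0
n4 = n1 AND n3 AND x3 = 0 AND 0 AND 0 = 0
n5 = n4 OR x4 = 0 OR 1 = 1
n16 = n5 OR n2 = 1 OR 0 = 1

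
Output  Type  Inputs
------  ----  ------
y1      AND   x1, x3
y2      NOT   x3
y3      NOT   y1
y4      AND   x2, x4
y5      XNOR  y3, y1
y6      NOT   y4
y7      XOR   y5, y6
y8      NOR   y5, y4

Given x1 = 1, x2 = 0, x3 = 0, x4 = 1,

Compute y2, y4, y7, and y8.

y2 = 1, y4 = 0, y7 = 1, y8 = 1

y1 = x1 AND x3 = 1 AND 0 = 0
y2 = NOT x3 = NOT 0 = 1
y3 = NOT y1 = NOT 0 = 1
y4 = x2 AND x4 = 0 AND 1 = 0
y5 = y3 XNOR y1 = 1 XNOR 0 = 0
y6 = NOT y4 = NOT 0 = 1
y7 = y5 XOR y6 = 0 XOR 1 = 1
y8 = y5 NOR y4 = 0 NOR 0 = 1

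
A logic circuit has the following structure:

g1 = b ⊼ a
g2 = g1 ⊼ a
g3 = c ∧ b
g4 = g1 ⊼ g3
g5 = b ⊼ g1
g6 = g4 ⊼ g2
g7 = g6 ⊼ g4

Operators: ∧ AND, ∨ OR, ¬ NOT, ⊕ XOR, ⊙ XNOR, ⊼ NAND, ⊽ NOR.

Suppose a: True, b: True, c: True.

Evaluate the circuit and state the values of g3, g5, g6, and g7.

g3 = True  g5 = True  g6 = False  g7 = True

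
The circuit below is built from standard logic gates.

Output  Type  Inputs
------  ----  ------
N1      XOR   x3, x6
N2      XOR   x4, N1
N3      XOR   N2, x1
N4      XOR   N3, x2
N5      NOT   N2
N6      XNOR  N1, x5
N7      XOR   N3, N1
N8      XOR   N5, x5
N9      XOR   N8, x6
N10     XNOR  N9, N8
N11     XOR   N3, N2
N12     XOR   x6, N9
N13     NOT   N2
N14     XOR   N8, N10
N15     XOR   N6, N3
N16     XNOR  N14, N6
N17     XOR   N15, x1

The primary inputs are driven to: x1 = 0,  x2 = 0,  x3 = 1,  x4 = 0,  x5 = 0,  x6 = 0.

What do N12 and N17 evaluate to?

N1 = x3 XOR x6 = 1 XOR 0 = 1
N2 = x4 XOR N1 = 0 XOR 1 = 1
N3 = N2 XOR x1 = 1 XOR 0 = 1
N5 = NOT N2 = NOT 1 = 0
N6 = N1 XNOR x5 = 1 XNOR 0 = 0
N8 = N5 XOR x5 = 0 XOR 0 = 0
N9 = N8 XOR x6 = 0 XOR 0 = 0
N12 = x6 XOR N9 = 0 XOR 0 = 0
N15 = N6 XOR N3 = 0 XOR 1 = 1
N17 = N15 XOR x1 = 1 XOR 0 = 1

N12 = 0, N17 = 1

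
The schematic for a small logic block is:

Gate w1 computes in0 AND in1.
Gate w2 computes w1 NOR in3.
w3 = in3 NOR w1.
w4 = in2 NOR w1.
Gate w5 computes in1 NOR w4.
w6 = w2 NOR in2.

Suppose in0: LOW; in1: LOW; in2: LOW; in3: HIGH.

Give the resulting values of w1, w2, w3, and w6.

w1 = LOW, w2 = LOW, w3 = LOW, w6 = HIGH

w1 = in0 AND in1 = LOW AND LOW = LOW
w2 = w1 NOR in3 = LOW NOR HIGH = LOW
w3 = in3 NOR w1 = HIGH NOR LOW = LOW
w6 = w2 NOR in2 = LOW NOR LOW = HIGH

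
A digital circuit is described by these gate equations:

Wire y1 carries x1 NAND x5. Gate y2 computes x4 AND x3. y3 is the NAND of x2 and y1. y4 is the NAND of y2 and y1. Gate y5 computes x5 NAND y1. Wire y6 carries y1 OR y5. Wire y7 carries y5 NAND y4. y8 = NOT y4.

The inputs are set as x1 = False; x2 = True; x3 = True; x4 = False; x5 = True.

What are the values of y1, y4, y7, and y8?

y1 = True  y4 = True  y7 = True  y8 = False

y1 = x1 NAND x5 = False NAND True = True
y2 = x4 AND x3 = False AND True = False
y4 = y2 NAND y1 = False NAND True = True
y5 = x5 NAND y1 = True NAND True = False
y7 = y5 NAND y4 = False NAND True = True
y8 = NOT y4 = NOT True = False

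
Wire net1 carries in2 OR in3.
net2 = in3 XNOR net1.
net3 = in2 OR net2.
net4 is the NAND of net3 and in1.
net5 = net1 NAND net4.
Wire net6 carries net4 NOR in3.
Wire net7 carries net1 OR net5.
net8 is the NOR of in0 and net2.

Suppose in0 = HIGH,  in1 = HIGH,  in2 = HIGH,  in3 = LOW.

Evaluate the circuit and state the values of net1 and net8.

net1 = HIGH  net8 = LOW

net1 = in2 OR in3 = HIGH OR LOW = HIGH
net2 = in3 XNOR net1 = LOW XNOR HIGH = LOW
net8 = in0 NOR net2 = HIGH NOR LOW = LOW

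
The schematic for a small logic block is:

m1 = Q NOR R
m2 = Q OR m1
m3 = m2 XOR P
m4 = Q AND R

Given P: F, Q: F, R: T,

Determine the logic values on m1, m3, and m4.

m1 = F, m3 = F, m4 = F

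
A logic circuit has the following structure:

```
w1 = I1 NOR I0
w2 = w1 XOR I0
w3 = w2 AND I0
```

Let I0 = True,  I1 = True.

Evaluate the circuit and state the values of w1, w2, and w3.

w1 = False, w2 = True, w3 = True

w1 = I1 NOR I0 = True NOR True = False
w2 = w1 XOR I0 = False XOR True = True
w3 = w2 AND I0 = True AND True = True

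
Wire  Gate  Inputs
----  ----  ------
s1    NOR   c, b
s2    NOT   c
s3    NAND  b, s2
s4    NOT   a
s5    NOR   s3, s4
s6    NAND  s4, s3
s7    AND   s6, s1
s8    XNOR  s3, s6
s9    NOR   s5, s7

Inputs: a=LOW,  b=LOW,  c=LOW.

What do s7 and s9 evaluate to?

s7 = LOW; s9 = HIGH

s1 = c NOR b = LOW NOR LOW = HIGH
s2 = NOT c = NOT LOW = HIGH
s3 = b NAND s2 = LOW NAND HIGH = HIGH
s4 = NOT a = NOT LOW = HIGH
s5 = s3 NOR s4 = HIGH NOR HIGH = LOW
s6 = s4 NAND s3 = HIGH NAND HIGH = LOW
s7 = s6 AND s1 = LOW AND HIGH = LOW
s9 = s5 NOR s7 = LOW NOR LOW = HIGH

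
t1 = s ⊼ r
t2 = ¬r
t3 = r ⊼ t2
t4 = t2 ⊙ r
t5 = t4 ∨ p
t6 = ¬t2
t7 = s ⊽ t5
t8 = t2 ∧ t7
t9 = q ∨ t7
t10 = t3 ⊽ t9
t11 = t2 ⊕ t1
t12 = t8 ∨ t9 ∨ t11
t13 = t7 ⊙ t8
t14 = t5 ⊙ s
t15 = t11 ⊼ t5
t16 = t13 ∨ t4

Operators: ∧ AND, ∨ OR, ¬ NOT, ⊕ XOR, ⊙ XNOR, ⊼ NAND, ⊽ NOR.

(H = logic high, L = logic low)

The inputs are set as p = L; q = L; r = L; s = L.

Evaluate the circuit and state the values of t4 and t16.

t4 = L  t16 = H

t2 = NOT r = NOT L = H
t4 = t2 XNOR r = H XNOR L = L
t5 = t4 OR p = L OR L = L
t7 = s NOR t5 = L NOR L = H
t8 = t2 AND t7 = H AND H = H
t13 = t7 XNOR t8 = H XNOR H = H
t16 = t13 OR t4 = H OR L = H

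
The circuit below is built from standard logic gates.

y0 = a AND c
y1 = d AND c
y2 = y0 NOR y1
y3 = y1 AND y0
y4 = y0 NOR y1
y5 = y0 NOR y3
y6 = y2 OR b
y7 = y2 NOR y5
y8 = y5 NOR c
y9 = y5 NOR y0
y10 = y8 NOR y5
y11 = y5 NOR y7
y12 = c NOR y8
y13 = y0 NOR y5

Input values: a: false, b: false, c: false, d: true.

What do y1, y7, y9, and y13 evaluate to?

y0 = a AND c = false AND false = false
y1 = d AND c = true AND false = false
y2 = y0 NOR y1 = false NOR false = true
y3 = y1 AND y0 = false AND false = false
y5 = y0 NOR y3 = false NOR false = true
y7 = y2 NOR y5 = true NOR true = false
y9 = y5 NOR y0 = true NOR false = false
y13 = y0 NOR y5 = false NOR true = false

y1 = false, y7 = false, y9 = false, y13 = false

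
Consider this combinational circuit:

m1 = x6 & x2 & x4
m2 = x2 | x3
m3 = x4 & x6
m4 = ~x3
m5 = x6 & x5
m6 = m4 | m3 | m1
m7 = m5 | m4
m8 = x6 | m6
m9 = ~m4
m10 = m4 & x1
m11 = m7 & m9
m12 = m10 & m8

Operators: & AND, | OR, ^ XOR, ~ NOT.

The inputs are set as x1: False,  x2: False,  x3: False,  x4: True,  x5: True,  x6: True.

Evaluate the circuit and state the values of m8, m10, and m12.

m8 = True  m10 = False  m12 = False

m1 = x6 AND x2 AND x4 = True AND False AND True = False
m3 = x4 AND x6 = True AND True = True
m4 = NOT x3 = NOT False = True
m6 = m4 OR m3 OR m1 = True OR True OR False = True
m8 = x6 OR m6 = True OR True = True
m10 = m4 AND x1 = True AND False = False
m12 = m10 AND m8 = False AND True = False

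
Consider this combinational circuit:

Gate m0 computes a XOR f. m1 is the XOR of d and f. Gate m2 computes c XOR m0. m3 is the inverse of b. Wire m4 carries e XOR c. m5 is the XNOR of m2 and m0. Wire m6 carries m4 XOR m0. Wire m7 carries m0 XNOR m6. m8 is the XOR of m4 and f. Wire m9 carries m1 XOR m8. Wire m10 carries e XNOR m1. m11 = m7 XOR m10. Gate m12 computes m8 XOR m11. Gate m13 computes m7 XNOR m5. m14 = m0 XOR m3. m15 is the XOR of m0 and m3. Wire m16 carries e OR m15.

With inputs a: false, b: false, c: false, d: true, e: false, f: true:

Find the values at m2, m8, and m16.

m2 = true, m8 = true, m16 = false

m0 = a XOR f = false XOR true = true
m2 = c XOR m0 = false XOR true = true
m3 = NOT b = NOT false = true
m4 = e XOR c = false XOR false = false
m8 = m4 XOR f = false XOR true = true
m15 = m0 XOR m3 = true XOR true = false
m16 = e OR m15 = false OR false = false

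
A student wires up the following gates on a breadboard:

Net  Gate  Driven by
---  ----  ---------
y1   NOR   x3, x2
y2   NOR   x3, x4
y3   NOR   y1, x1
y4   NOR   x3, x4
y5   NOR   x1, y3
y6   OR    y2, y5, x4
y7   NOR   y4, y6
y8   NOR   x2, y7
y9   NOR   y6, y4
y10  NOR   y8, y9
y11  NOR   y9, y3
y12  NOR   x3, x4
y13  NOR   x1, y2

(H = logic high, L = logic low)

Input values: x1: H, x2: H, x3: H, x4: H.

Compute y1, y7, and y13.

y1 = L; y7 = L; y13 = L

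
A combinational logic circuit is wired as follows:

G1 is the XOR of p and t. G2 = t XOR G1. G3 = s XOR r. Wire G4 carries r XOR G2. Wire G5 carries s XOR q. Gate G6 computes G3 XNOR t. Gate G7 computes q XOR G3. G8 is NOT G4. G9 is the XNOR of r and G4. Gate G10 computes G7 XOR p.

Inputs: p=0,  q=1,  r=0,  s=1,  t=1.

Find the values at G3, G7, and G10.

G3 = s XOR r = 1 XOR 0 = 1
G7 = q XOR G3 = 1 XOR 1 = 0
G10 = G7 XOR p = 0 XOR 0 = 0

G3 = 1, G7 = 0, G10 = 0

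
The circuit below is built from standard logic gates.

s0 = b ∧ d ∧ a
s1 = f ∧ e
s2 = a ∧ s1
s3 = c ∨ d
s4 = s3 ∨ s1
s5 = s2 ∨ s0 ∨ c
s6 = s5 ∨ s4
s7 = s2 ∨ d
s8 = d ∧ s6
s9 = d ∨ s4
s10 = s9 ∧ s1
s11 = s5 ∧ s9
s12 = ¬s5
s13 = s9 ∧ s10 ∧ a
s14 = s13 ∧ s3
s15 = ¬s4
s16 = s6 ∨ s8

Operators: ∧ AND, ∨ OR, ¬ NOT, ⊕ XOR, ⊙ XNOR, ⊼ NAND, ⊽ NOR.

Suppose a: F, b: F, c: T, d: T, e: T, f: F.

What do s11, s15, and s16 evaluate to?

s0 = b AND d AND a = F AND T AND F = F
s1 = f AND e = F AND T = F
s2 = a AND s1 = F AND F = F
s3 = c OR d = T OR T = T
s4 = s3 OR s1 = T OR F = T
s5 = s2 OR s0 OR c = F OR F OR T = T
s6 = s5 OR s4 = T OR T = T
s8 = d AND s6 = T AND T = T
s9 = d OR s4 = T OR T = T
s11 = s5 AND s9 = T AND T = T
s15 = NOT s4 = NOT T = F
s16 = s6 OR s8 = T OR T = T

s11 = T  s15 = F  s16 = T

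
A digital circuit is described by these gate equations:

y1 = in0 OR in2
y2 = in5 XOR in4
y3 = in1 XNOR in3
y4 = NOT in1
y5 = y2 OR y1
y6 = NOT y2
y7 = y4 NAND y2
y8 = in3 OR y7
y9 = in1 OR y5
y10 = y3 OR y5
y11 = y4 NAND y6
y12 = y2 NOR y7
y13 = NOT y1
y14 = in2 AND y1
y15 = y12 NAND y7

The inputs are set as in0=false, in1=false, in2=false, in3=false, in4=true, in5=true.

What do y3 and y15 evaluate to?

y3 = true; y15 = true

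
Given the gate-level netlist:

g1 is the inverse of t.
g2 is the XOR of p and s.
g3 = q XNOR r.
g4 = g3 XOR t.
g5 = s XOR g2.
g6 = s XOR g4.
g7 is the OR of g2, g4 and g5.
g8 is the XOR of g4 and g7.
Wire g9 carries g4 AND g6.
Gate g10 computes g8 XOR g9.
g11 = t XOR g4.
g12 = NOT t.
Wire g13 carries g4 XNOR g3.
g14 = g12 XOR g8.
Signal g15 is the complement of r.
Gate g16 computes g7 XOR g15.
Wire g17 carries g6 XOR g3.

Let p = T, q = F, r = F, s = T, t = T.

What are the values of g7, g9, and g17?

g7 = T; g9 = F; g17 = F

g2 = p XOR s = T XOR T = F
g3 = q XNOR r = F XNOR F = T
g4 = g3 XOR t = T XOR T = F
g5 = s XOR g2 = T XOR F = T
g6 = s XOR g4 = T XOR F = T
g7 = g2 OR g4 OR g5 = F OR F OR T = T
g9 = g4 AND g6 = F AND T = F
g17 = g6 XOR g3 = T XOR T = F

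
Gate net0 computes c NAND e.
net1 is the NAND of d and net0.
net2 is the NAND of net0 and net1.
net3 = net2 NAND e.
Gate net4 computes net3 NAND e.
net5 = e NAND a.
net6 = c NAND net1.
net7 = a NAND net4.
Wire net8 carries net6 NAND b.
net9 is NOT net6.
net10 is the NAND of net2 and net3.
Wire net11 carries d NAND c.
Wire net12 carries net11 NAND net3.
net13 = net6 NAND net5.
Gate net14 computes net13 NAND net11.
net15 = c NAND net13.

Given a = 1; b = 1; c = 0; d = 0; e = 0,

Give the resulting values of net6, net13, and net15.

net0 = c NAND e = 0 NAND 0 = 1
net1 = d NAND net0 = 0 NAND 1 = 1
net5 = e NAND a = 0 NAND 1 = 1
net6 = c NAND net1 = 0 NAND 1 = 1
net13 = net6 NAND net5 = 1 NAND 1 = 0
net15 = c NAND net13 = 0 NAND 0 = 1

net6 = 1, net13 = 0, net15 = 1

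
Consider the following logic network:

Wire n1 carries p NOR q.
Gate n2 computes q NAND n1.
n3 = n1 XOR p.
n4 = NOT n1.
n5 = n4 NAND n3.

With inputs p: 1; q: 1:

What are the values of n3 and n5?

n1 = p NOR q = 1 NOR 1 = 0
n3 = n1 XOR p = 0 XOR 1 = 1
n4 = NOT n1 = NOT 0 = 1
n5 = n4 NAND n3 = 1 NAND 1 = 0

n3 = 1, n5 = 0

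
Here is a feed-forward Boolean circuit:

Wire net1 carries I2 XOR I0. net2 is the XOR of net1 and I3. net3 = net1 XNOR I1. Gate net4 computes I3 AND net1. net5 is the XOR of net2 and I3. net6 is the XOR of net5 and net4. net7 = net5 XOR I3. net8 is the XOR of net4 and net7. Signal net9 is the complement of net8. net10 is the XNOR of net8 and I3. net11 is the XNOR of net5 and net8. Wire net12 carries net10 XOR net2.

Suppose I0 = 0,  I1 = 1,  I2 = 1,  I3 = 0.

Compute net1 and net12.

net1 = 1, net12 = 1

net1 = I2 XOR I0 = 1 XOR 0 = 1
net2 = net1 XOR I3 = 1 XOR 0 = 1
net4 = I3 AND net1 = 0 AND 1 = 0
net5 = net2 XOR I3 = 1 XOR 0 = 1
net7 = net5 XOR I3 = 1 XOR 0 = 1
net8 = net4 XOR net7 = 0 XOR 1 = 1
net10 = net8 XNOR I3 = 1 XNOR 0 = 0
net12 = net10 XOR net2 = 0 XOR 1 = 1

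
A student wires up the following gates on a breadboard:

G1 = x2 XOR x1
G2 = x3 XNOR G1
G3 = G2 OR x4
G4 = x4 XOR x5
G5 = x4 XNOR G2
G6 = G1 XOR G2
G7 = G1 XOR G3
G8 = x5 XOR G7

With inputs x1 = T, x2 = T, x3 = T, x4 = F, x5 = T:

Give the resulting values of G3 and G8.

G3 = F, G8 = T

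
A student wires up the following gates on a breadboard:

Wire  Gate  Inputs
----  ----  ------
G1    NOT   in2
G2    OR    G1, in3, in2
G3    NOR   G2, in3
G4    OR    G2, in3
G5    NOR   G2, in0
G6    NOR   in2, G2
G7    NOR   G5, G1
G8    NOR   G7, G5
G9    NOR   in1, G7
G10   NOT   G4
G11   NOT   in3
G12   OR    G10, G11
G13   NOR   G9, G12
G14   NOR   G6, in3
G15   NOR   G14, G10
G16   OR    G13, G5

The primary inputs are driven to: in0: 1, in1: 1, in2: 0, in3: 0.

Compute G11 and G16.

G1 = NOT in2 = NOT 0 = 1
G2 = G1 OR in3 OR in2 = 1 OR 0 OR 0 = 1
G4 = G2 OR in3 = 1 OR 0 = 1
G5 = G2 NOR in0 = 1 NOR 1 = 0
G7 = G5 NOR G1 = 0 NOR 1 = 0
G9 = in1 NOR G7 = 1 NOR 0 = 0
G10 = NOT G4 = NOT 1 = 0
G11 = NOT in3 = NOT 0 = 1
G12 = G10 OR G11 = 0 OR 1 = 1
G13 = G9 NOR G12 = 0 NOR 1 = 0
G16 = G13 OR G5 = 0 OR 0 = 0

G11 = 1  G16 = 0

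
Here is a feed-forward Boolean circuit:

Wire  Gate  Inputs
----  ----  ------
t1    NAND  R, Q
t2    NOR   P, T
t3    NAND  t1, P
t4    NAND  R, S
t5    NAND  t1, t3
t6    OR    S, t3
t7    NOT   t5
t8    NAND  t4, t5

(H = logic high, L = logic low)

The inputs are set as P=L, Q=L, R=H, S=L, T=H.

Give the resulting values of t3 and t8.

t3 = H, t8 = H

t1 = R NAND Q = H NAND L = H
t3 = t1 NAND P = H NAND L = H
t4 = R NAND S = H NAND L = H
t5 = t1 NAND t3 = H NAND H = L
t8 = t4 NAND t5 = H NAND L = H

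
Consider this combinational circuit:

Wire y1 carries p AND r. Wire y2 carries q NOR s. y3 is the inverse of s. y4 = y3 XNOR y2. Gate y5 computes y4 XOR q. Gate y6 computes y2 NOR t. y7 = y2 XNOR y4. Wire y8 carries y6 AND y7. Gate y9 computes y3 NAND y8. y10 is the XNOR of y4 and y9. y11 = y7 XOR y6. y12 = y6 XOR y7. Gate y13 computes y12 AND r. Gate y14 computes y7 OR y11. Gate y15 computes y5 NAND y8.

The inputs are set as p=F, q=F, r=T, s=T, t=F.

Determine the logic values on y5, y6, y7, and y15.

y5 = T; y6 = T; y7 = F; y15 = T

y2 = q NOR s = F NOR T = F
y3 = NOT s = NOT T = F
y4 = y3 XNOR y2 = F XNOR F = T
y5 = y4 XOR q = T XOR F = T
y6 = y2 NOR t = F NOR F = T
y7 = y2 XNOR y4 = F XNOR T = F
y8 = y6 AND y7 = T AND F = F
y15 = y5 NAND y8 = T NAND F = T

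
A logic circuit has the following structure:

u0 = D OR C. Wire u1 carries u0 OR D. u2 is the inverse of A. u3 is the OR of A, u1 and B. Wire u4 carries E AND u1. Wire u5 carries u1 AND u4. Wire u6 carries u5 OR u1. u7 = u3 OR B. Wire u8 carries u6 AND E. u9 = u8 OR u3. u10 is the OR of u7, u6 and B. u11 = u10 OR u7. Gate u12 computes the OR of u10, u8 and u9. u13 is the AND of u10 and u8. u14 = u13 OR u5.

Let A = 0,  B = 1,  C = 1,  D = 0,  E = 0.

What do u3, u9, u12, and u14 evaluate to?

u0 = D OR C = 0 OR 1 = 1
u1 = u0 OR D = 1 OR 0 = 1
u3 = A OR u1 OR B = 0 OR 1 OR 1 = 1
u4 = E AND u1 = 0 AND 1 = 0
u5 = u1 AND u4 = 1 AND 0 = 0
u6 = u5 OR u1 = 0 OR 1 = 1
u7 = u3 OR B = 1 OR 1 = 1
u8 = u6 AND E = 1 AND 0 = 0
u9 = u8 OR u3 = 0 OR 1 = 1
u10 = u7 OR u6 OR B = 1 OR 1 OR 1 = 1
u12 = u10 OR u8 OR u9 = 1 OR 0 OR 1 = 1
u13 = u10 AND u8 = 1 AND 0 = 0
u14 = u13 OR u5 = 0 OR 0 = 0

u3 = 1  u9 = 1  u12 = 1  u14 = 0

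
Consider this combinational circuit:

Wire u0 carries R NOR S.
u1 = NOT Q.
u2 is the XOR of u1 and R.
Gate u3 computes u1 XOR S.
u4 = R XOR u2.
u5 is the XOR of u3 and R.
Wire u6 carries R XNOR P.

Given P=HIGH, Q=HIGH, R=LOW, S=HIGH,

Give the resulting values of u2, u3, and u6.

u1 = NOT Q = NOT HIGH = LOW
u2 = u1 XOR R = LOW XOR LOW = LOW
u3 = u1 XOR S = LOW XOR HIGH = HIGH
u6 = R XNOR P = LOW XNOR HIGH = LOW

u2 = LOW, u3 = HIGH, u6 = LOW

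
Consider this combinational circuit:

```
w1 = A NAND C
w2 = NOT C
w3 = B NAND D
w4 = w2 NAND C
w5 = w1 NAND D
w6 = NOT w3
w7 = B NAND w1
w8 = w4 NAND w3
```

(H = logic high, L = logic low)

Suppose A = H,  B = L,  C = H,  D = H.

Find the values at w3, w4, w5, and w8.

w3 = H, w4 = H, w5 = H, w8 = L

w1 = A NAND C = H NAND H = L
w2 = NOT C = NOT H = L
w3 = B NAND D = L NAND H = H
w4 = w2 NAND C = L NAND H = H
w5 = w1 NAND D = L NAND H = H
w8 = w4 NAND w3 = H NAND H = L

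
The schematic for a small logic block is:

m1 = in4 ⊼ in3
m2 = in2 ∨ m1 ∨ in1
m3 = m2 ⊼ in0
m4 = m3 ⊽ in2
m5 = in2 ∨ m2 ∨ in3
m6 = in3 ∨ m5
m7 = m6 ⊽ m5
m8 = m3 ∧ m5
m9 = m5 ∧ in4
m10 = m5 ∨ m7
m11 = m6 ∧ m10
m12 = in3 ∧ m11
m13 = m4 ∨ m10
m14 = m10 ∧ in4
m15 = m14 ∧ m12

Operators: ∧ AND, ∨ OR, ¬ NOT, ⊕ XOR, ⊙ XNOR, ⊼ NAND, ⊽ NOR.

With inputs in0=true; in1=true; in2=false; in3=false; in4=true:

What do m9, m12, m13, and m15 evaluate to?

m9 = true; m12 = false; m13 = true; m15 = false

m1 = in4 NAND in3 = true NAND false = true
m2 = in2 OR m1 OR in1 = false OR true OR true = true
m3 = m2 NAND in0 = true NAND true = false
m4 = m3 NOR in2 = false NOR false = true
m5 = in2 OR m2 OR in3 = false OR true OR false = true
m6 = in3 OR m5 = false OR true = true
m7 = m6 NOR m5 = true NOR true = false
m9 = m5 AND in4 = true AND true = true
m10 = m5 OR m7 = true OR false = true
m11 = m6 AND m10 = true AND true = true
m12 = in3 AND m11 = false AND true = false
m13 = m4 OR m10 = true OR true = true
m14 = m10 AND in4 = true AND true = true
m15 = m14 AND m12 = true AND false = false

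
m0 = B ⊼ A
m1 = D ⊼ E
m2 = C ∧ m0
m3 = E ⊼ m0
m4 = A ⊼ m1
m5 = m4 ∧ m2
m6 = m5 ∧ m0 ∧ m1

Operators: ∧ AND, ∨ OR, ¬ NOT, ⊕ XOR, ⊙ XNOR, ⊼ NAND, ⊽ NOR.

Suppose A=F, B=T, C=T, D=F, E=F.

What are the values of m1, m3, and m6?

m1 = T; m3 = T; m6 = T

m0 = B NAND A = T NAND F = T
m1 = D NAND E = F NAND F = T
m2 = C AND m0 = T AND T = T
m3 = E NAND m0 = F NAND T = T
m4 = A NAND m1 = F NAND T = T
m5 = m4 AND m2 = T AND T = T
m6 = m5 AND m0 AND m1 = T AND T AND T = T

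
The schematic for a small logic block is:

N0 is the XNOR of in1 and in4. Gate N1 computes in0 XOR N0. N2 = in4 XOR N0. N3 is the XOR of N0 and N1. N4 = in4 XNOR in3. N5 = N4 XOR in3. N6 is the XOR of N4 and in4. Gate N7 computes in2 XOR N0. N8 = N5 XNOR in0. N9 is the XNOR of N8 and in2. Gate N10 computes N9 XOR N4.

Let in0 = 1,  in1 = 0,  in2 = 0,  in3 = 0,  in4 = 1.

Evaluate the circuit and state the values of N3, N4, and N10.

N0 = in1 XNOR in4 = 0 XNOR 1 = 0
N1 = in0 XOR N0 = 1 XOR 0 = 1
N3 = N0 XOR N1 = 0 XOR 1 = 1
N4 = in4 XNOR in3 = 1 XNOR 0 = 0
N5 = N4 XOR in3 = 0 XOR 0 = 0
N8 = N5 XNOR in0 = 0 XNOR 1 = 0
N9 = N8 XNOR in2 = 0 XNOR 0 = 1
N10 = N9 XOR N4 = 1 XOR 0 = 1

N3 = 1, N4 = 0, N10 = 1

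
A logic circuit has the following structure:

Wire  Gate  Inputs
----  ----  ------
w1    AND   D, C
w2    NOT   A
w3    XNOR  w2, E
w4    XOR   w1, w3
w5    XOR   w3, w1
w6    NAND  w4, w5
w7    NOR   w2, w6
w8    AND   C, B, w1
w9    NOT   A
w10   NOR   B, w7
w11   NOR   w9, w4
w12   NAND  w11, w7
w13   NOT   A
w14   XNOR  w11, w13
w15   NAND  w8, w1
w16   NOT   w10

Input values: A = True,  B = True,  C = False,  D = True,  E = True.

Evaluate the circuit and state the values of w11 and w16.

w1 = D AND C = True AND False = False
w2 = NOT A = NOT True = False
w3 = w2 XNOR E = False XNOR True = False
w4 = w1 XOR w3 = False XOR False = False
w5 = w3 XOR w1 = False XOR False = False
w6 = w4 NAND w5 = False NAND False = True
w7 = w2 NOR w6 = False NOR True = False
w9 = NOT A = NOT True = False
w10 = B NOR w7 = True NOR False = False
w11 = w9 NOR w4 = False NOR False = True
w16 = NOT w10 = NOT False = True

w11 = True, w16 = True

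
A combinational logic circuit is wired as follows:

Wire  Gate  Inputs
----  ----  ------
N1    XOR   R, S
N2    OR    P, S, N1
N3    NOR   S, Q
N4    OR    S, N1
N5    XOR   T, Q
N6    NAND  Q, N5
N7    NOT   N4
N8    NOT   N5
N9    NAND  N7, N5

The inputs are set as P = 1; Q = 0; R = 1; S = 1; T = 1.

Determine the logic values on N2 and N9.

N2 = 1; N9 = 1

N1 = R XOR S = 1 XOR 1 = 0
N2 = P OR S OR N1 = 1 OR 1 OR 0 = 1
N4 = S OR N1 = 1 OR 0 = 1
N5 = T XOR Q = 1 XOR 0 = 1
N7 = NOT N4 = NOT 1 = 0
N9 = N7 NAND N5 = 0 NAND 1 = 1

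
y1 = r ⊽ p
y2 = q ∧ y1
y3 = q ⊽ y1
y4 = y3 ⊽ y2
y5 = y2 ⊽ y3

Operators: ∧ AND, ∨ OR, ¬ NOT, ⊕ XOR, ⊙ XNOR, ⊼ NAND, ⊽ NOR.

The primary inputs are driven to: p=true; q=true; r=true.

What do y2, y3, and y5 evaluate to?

y1 = r NOR p = true NOR true = false
y2 = q AND y1 = true AND false = false
y3 = q NOR y1 = true NOR false = false
y5 = y2 NOR y3 = false NOR false = true

y2 = false  y3 = false  y5 = true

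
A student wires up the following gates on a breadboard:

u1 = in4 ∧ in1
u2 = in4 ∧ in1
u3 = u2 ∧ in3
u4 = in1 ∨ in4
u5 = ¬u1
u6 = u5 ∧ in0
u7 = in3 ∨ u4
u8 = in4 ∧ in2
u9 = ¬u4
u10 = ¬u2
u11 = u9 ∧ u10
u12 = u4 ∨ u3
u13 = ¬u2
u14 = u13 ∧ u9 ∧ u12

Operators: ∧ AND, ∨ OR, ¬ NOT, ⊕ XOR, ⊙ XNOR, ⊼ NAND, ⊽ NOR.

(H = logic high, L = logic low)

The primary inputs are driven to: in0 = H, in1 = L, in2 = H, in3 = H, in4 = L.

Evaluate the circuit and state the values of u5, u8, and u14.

u5 = H  u8 = L  u14 = L

u1 = in4 AND in1 = L AND L = L
u2 = in4 AND in1 = L AND L = L
u3 = u2 AND in3 = L AND H = L
u4 = in1 OR in4 = L OR L = L
u5 = NOT u1 = NOT L = H
u8 = in4 AND in2 = L AND H = L
u9 = NOT u4 = NOT L = H
u12 = u4 OR u3 = L OR L = L
u13 = NOT u2 = NOT L = H
u14 = u13 AND u9 AND u12 = H AND H AND L = L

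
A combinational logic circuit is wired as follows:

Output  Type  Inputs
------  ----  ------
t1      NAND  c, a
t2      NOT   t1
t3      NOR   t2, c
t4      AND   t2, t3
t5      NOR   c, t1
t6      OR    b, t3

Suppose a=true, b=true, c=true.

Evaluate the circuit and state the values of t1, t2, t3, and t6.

t1 = c NAND a = true NAND true = false
t2 = NOT t1 = NOT false = true
t3 = t2 NOR c = true NOR true = false
t6 = b OR t3 = true OR false = true

t1 = false, t2 = true, t3 = false, t6 = true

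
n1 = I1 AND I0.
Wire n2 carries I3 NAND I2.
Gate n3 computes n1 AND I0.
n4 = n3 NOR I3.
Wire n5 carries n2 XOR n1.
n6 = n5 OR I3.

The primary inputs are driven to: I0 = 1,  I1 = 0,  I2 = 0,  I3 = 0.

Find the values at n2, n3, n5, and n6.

n2 = 1; n3 = 0; n5 = 1; n6 = 1

n1 = I1 AND I0 = 0 AND 1 = 0
n2 = I3 NAND I2 = 0 NAND 0 = 1
n3 = n1 AND I0 = 0 AND 1 = 0
n5 = n2 XOR n1 = 1 XOR 0 = 1
n6 = n5 OR I3 = 1 OR 0 = 1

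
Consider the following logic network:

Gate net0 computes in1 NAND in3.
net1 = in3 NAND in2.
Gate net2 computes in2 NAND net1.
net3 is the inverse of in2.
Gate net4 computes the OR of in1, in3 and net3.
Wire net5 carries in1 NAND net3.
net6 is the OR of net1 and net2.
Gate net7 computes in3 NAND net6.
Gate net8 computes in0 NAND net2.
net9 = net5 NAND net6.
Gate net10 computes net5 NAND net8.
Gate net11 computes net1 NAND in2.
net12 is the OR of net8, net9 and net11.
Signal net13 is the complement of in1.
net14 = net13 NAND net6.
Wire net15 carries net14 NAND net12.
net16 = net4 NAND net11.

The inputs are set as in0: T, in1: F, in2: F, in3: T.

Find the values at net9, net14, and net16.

net1 = in3 NAND in2 = T NAND F = T
net2 = in2 NAND net1 = F NAND T = T
net3 = NOT in2 = NOT F = T
net4 = in1 OR in3 OR net3 = F OR T OR T = T
net5 = in1 NAND net3 = F NAND T = T
net6 = net1 OR net2 = T OR T = T
net9 = net5 NAND net6 = T NAND T = F
net11 = net1 NAND in2 = T NAND F = T
net13 = NOT in1 = NOT F = T
net14 = net13 NAND net6 = T NAND T = F
net16 = net4 NAND net11 = T NAND T = F

net9 = F; net14 = F; net16 = F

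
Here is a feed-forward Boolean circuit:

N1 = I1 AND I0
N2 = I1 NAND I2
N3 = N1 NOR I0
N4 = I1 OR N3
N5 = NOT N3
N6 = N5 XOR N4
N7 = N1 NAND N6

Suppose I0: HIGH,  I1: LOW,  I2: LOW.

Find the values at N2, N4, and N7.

N2 = HIGH  N4 = LOW  N7 = HIGH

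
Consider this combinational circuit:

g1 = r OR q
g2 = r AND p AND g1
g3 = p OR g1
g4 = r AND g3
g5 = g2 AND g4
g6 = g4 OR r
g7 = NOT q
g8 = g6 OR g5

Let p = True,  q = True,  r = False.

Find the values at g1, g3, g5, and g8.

g1 = True, g3 = True, g5 = False, g8 = False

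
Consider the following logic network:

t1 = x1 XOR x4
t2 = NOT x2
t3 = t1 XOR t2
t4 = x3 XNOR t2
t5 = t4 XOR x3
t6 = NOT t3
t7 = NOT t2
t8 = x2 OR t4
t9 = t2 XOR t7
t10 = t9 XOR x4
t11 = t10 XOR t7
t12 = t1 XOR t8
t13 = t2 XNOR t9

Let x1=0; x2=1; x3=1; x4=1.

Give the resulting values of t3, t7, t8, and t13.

t1 = x1 XOR x4 = 0 XOR 1 = 1
t2 = NOT x2 = NOT 1 = 0
t3 = t1 XOR t2 = 1 XOR 0 = 1
t4 = x3 XNOR t2 = 1 XNOR 0 = 0
t7 = NOT t2 = NOT 0 = 1
t8 = x2 OR t4 = 1 OR 0 = 1
t9 = t2 XOR t7 = 0 XOR 1 = 1
t13 = t2 XNOR t9 = 0 XNOR 1 = 0

t3 = 1, t7 = 1, t8 = 1, t13 = 0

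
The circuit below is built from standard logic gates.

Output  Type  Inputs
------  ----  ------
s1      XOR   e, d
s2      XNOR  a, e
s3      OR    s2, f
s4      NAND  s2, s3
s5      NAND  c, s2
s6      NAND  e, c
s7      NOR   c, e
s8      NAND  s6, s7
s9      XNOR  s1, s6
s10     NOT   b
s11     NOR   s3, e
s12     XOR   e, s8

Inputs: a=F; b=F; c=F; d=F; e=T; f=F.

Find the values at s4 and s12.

s4 = T, s12 = F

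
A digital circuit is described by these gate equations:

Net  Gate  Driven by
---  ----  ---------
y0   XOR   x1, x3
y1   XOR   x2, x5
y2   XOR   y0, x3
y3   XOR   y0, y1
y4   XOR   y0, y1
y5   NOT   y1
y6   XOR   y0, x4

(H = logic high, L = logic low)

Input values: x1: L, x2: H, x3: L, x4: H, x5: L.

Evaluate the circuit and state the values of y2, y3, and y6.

y2 = L; y3 = H; y6 = H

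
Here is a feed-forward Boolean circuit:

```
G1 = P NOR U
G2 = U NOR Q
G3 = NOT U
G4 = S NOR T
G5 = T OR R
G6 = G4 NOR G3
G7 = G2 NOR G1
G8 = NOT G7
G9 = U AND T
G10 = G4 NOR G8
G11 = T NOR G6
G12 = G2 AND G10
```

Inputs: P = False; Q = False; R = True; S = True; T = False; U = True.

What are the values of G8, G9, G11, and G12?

G8 = False  G9 = False  G11 = False  G12 = False

G1 = P NOR U = False NOR True = False
G2 = U NOR Q = True NOR False = False
G3 = NOT U = NOT True = False
G4 = S NOR T = True NOR False = False
G6 = G4 NOR G3 = False NOR False = True
G7 = G2 NOR G1 = False NOR False = True
G8 = NOT G7 = NOT True = False
G9 = U AND T = True AND False = False
G10 = G4 NOR G8 = False NOR False = True
G11 = T NOR G6 = False NOR True = False
G12 = G2 AND G10 = False AND True = False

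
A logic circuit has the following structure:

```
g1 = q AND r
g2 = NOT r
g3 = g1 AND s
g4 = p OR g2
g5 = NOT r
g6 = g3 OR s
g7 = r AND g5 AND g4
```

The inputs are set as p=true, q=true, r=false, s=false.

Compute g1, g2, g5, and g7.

g1 = q AND r = true AND false = false
g2 = NOT r = NOT false = true
g4 = p OR g2 = true OR true = true
g5 = NOT r = NOT false = true
g7 = r AND g5 AND g4 = false AND true AND true = false

g1 = false  g2 = true  g5 = true  g7 = false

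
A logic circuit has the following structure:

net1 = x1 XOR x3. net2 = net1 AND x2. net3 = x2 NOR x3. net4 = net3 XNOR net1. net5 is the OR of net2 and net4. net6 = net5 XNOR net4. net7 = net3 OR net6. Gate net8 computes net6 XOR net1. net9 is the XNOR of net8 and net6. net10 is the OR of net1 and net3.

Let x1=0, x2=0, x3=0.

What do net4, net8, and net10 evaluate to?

net4 = 0  net8 = 1  net10 = 1

net1 = x1 XOR x3 = 0 XOR 0 = 0
net2 = net1 AND x2 = 0 AND 0 = 0
net3 = x2 NOR x3 = 0 NOR 0 = 1
net4 = net3 XNOR net1 = 1 XNOR 0 = 0
net5 = net2 OR net4 = 0 OR 0 = 0
net6 = net5 XNOR net4 = 0 XNOR 0 = 1
net8 = net6 XOR net1 = 1 XOR 0 = 1
net10 = net1 OR net3 = 0 OR 1 = 1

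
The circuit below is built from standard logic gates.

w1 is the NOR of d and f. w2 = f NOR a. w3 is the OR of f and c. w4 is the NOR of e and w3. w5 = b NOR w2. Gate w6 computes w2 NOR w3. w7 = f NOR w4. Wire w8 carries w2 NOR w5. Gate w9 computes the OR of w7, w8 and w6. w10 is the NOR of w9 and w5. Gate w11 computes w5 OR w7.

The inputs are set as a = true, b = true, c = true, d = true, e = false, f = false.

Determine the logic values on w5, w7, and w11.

w5 = false  w7 = true  w11 = true

w2 = f NOR a = false NOR true = false
w3 = f OR c = false OR true = true
w4 = e NOR w3 = false NOR true = false
w5 = b NOR w2 = true NOR false = false
w7 = f NOR w4 = false NOR false = true
w11 = w5 OR w7 = false OR true = true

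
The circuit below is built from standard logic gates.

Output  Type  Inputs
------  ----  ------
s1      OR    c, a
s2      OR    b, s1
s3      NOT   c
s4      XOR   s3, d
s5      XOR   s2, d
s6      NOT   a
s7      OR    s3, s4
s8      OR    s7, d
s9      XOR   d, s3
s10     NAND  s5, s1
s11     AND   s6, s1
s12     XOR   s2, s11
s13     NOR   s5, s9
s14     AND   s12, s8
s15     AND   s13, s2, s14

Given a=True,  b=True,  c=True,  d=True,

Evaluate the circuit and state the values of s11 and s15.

s11 = False, s15 = False

s1 = c OR a = True OR True = True
s2 = b OR s1 = True OR True = True
s3 = NOT c = NOT True = False
s4 = s3 XOR d = False XOR True = True
s5 = s2 XOR d = True XOR True = False
s6 = NOT a = NOT True = False
s7 = s3 OR s4 = False OR True = True
s8 = s7 OR d = True OR True = True
s9 = d XOR s3 = True XOR False = True
s11 = s6 AND s1 = False AND True = False
s12 = s2 XOR s11 = True XOR False = True
s13 = s5 NOR s9 = False NOR True = False
s14 = s12 AND s8 = True AND True = True
s15 = s13 AND s2 AND s14 = False AND True AND True = False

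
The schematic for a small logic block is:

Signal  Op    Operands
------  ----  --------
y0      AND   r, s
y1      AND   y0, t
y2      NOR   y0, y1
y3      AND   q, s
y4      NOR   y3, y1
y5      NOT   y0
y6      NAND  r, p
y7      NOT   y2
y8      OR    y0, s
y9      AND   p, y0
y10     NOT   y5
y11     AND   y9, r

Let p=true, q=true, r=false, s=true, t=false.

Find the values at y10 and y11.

y10 = false, y11 = false

y0 = r AND s = false AND true = false
y5 = NOT y0 = NOT false = true
y9 = p AND y0 = true AND false = false
y10 = NOT y5 = NOT true = false
y11 = y9 AND r = false AND false = false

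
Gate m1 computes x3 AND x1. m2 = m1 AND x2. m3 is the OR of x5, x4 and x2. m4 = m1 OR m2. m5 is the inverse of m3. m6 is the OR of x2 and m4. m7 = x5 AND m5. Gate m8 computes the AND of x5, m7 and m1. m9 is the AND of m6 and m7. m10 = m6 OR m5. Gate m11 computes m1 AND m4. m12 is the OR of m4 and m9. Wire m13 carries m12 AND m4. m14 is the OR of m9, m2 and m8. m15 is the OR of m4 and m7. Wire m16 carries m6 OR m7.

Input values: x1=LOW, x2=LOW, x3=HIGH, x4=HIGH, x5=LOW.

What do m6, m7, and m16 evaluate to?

m1 = x3 AND x1 = HIGH AND LOW = LOW
m2 = m1 AND x2 = LOW AND LOW = LOW
m3 = x5 OR x4 OR x2 = LOW OR HIGH OR LOW = HIGH
m4 = m1 OR m2 = LOW OR LOW = LOW
m5 = NOT m3 = NOT HIGH = LOW
m6 = x2 OR m4 = LOW OR LOW = LOW
m7 = x5 AND m5 = LOW AND LOW = LOW
m16 = m6 OR m7 = LOW OR LOW = LOW

m6 = LOW; m7 = LOW; m16 = LOW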